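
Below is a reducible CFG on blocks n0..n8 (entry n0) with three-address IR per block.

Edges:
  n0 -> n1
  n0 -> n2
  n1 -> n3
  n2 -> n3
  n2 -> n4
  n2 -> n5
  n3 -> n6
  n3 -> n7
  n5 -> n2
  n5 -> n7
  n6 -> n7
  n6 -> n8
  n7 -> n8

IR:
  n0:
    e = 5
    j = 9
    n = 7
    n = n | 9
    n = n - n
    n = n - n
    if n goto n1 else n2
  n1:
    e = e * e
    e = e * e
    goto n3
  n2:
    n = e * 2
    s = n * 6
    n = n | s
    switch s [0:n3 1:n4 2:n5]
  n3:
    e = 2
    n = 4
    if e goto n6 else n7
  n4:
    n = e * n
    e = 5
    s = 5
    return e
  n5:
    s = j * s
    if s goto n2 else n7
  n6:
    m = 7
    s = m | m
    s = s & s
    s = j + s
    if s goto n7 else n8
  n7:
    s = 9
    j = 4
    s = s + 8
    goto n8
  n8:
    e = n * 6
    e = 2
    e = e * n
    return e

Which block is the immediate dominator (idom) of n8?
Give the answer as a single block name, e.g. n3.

Answer: n0

Working:
idom tree: n1←n0 n2←n0 n3←n0 n4←n2 n5←n2 n6←n3 n7←n0 n8←n0
Dom∩ at merges:
  n2: preds {n0,n5}: {n0} ∩ {n0,n2,n5} = {n0}; idom=n0
  n3: preds {n1,n2}: {n0,n1} ∩ {n0,n2} = {n0}; idom=n0
  n7: preds {n3,n5,n6}: {n0,n3} ∩ {n0,n2,n5} ∩ {n0,n3,n6} = {n0}; idom=n0
  n8: preds {n6,n7}: {n0,n3,n6} ∩ {n0,n7} = {n0}; idom=n0

idom(n8) = n0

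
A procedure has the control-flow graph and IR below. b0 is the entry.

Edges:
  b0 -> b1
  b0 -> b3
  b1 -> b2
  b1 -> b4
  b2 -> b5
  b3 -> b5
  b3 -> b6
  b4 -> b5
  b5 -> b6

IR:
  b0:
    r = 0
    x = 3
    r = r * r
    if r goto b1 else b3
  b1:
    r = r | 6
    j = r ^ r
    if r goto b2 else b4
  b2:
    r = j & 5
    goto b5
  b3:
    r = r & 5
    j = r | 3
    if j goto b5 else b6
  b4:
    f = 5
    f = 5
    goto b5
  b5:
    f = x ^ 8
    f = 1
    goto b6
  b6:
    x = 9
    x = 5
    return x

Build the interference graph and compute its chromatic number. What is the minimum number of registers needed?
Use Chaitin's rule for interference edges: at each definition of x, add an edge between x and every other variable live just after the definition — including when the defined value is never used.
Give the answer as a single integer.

Answer: 3

Working:
Block summaries:
  b0: def={r,x} ue=∅
  b1: def={j,r} ue={r}
  b2: def={r} ue={j}
  b3: def={j,r} ue={r}
  b4: def={f} ue=∅
  b5: def={f} ue={x}
  b6: def={x} ue=∅

Backward fixpoint:
  live b0: ∅→{r,x}
  live b1: {r,x}→{j,x}
  live b2: {j,x}→{x}
  live b3: {r,x}→{x}
  live b4: {x}→{x}
  live b5: {x}→∅
  live b6: ∅→∅

Interfere edges:
  f — {x}
  j — {r,x}
  r — {j,x}
  x — {f,j,r}

Registers:
  clique {j,r,x} ⇒ need ≥ 3
  3-colouring: r0={x}  r1={f,j}  r2={r}
  χ = 3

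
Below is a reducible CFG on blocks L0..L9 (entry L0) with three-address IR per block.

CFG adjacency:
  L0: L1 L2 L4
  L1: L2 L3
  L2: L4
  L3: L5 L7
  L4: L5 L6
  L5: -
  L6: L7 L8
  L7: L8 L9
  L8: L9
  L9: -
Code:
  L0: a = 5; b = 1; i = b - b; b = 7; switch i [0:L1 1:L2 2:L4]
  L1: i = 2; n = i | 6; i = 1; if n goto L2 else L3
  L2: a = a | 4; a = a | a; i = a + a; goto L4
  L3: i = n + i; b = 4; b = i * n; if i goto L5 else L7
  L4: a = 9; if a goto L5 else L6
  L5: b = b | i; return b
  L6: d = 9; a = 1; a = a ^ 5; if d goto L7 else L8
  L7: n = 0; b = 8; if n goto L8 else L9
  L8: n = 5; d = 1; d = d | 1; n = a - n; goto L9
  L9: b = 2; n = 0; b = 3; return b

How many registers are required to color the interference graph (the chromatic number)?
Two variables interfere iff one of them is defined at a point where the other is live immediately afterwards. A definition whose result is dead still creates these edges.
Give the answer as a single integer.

Answer: 4

Working:
Block summaries:
  L0: {a,b,i} / ∅
  L1: {i,n} / ∅
  L2: {a,i} / {a}
  L3: {b,i} / {i,n}
  L4: {a} / ∅
  L5: {b} / {b,i}
  L6: {a,d} / ∅
  L7: {b,n} / ∅
  L8: {d,n} / {a}
  L9: {b,n} / ∅

Backward fixpoint:
  L0 li=∅ lo={a,b,i}
  L1 li={a,b} lo={a,b,i,n}
  L2 li={a,b} lo={b,i}
  L3 li={a,i,n} lo={a,b,i}
  L4 li={b,i} lo={b,i}
  L5 li={b,i} lo=∅
  L6 li=∅ lo={a}
  L7 li={a} lo={a}
  L8 li={a} lo=∅
  L9 li=∅ lo=∅

Interfere edges:
  a↔{b,d,i,n}
  b↔{a,i,n}
  d↔{a,n}
  i↔{a,b,n}
  n↔{a,b,d,i}

Colouring:
  clique {a,b,i,n} ⇒ need ≥ 4
  assign a→c0 b→c2 d→c2 i→c3 n→c1 — no edge inside a register ⇒ χ ≤ 4
  χ = 4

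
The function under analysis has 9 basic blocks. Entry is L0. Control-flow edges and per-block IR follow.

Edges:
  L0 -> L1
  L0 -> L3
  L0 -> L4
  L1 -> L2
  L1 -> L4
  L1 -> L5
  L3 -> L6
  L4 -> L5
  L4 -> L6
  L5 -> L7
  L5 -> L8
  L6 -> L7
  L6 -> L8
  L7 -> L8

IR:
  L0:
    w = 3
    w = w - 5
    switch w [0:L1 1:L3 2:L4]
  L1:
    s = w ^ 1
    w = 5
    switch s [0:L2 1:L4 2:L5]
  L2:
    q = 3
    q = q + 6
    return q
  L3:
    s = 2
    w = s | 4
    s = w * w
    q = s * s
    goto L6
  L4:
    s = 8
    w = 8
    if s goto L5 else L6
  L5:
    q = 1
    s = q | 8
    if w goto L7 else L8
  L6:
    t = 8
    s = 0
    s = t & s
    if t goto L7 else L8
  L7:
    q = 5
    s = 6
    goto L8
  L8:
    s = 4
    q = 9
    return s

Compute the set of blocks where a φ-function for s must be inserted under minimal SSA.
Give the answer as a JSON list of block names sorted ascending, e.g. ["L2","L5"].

Answer: ["L4", "L5", "L6", "L7", "L8"]

Derivation:
idom tree: L1←L0 L2←L1 L3←L0 L4←L0 L5←L0 L6←L0 L7←L0 L8←L0
Dom∩ at merges:
  L4: preds {L0,L1}: {L0} ∩ {L0,L1} = {L0}; idom=L0
  L5: preds {L1,L4}: {L0,L1} ∩ {L0,L4} = {L0}; idom=L0
  L6: preds {L3,L4}: {L0,L3} ∩ {L0,L4} = {L0}; idom=L0
  L7: preds {L5,L6}: {L0,L5} ∩ {L0,L6} = {L0}; idom=L0
  L8: preds {L5,L6,L7}: {L0,L5} ∩ {L0,L6} ∩ {L0,L7} = {L0}; idom=L0

DF derivation:
  join L4 pred L0: · stop@L0
  join L4 pred L1: L1 stop@L0
  join L5 pred L1: L1 stop@L0
  join L5 pred L4: L4 stop@L0
  join L6 pred L3: L3 stop@L0
  join L6 pred L4: L4 stop@L0
  join L7 pred L5: L5 stop@L0
  join L7 pred L6: L6 stop@L0
  join L8 pred L5: L5 stop@L0
  join L8 pred L6: L6 stop@L0
  join L8 pred L7: L7 stop@L0
  L0 → ∅
  L1 → {L4,L5}
  L2 → ∅
  L3 → {L6}
  L4 → {L5,L6}
  L5 → {L7,L8}
  L6 → {L7,L8}
  L7 → {L8}
  L8 → ∅

φ for s: defs {L1,L3,L4,L5,L6,L7,L8}
  DF⁺ = {L4,L5,L6,L7,L8}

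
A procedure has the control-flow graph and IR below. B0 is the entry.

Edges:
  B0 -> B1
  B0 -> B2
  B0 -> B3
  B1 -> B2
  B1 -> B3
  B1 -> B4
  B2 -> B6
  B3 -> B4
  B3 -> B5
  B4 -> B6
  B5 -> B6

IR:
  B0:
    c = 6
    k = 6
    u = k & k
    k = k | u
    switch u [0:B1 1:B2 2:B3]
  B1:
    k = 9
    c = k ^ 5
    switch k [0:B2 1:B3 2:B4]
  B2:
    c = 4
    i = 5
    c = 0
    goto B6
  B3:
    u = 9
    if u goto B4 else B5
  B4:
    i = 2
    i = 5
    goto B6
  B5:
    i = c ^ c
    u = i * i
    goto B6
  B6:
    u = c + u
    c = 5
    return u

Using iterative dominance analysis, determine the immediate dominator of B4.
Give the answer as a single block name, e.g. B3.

idom tree: B1←B0 B2←B0 B3←B0 B4←B0 B5←B3 B6←B0
Join-block Dom:
  B2: preds {B0,B1}: {B0} ∩ {B0,B1} = {B0}; idom=B0
  B3: preds {B0,B1}: {B0} ∩ {B0,B1} = {B0}; idom=B0
  B4: preds {B1,B3}: {B0,B1} ∩ {B0,B3} = {B0}; idom=B0
  B6: preds {B2,B4,B5}: {B0,B2} ∩ {B0,B4} ∩ {B0,B3,B5} = {B0}; idom=B0

idom(B4) = B0

Answer: B0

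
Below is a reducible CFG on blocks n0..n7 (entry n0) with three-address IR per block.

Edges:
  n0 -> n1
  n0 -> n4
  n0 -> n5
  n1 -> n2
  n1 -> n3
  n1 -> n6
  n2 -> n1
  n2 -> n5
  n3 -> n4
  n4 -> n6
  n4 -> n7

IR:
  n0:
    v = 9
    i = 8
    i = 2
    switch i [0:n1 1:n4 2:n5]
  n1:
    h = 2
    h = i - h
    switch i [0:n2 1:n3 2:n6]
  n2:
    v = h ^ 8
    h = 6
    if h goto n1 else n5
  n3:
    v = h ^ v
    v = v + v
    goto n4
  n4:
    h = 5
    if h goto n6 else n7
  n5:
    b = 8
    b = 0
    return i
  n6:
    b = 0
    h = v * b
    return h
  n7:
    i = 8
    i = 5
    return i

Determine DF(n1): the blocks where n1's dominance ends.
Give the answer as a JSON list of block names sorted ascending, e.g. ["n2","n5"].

Answer: ["n1", "n4", "n5", "n6"]

Derivation:
idom tree: n1←n0 n2←n1 n3←n1 n4←n0 n5←n0 n6←n0 n7←n4
Dom at joins:
  n1: preds {n0,n2}: {n0} ∩ {n0,n1,n2} = {n0}; idom=n0
  n4: preds {n0,n3}: {n0} ∩ {n0,n1,n3} = {n0}; idom=n0
  n5: preds {n0,n2}: {n0} ∩ {n0,n1,n2} = {n0}; idom=n0
  n6: preds {n1,n4}: {n0,n1} ∩ {n0,n4} = {n0}; idom=n0

DF derivation:
  join n1 pred n0: · stop@n0
  join n1 pred n2: n2→n1 stop@n0
  join n4 pred n0: · stop@n0
  join n4 pred n3: n3→n1 stop@n0
  join n5 pred n0: · stop@n0
  join n5 pred n2: n2→n1 stop@n0
  join n6 pred n1: n1 stop@n0
  join n6 pred n4: n4 stop@n0
  DF(n0)=∅
  DF(n1)={n1,n4,n5,n6}
  DF(n2)={n1,n5}
  DF(n3)={n4}
  DF(n4)={n6}
  DF(n5)=∅
  DF(n6)=∅
  DF(n7)=∅

DF(n1) = ["n1", "n4", "n5", "n6"]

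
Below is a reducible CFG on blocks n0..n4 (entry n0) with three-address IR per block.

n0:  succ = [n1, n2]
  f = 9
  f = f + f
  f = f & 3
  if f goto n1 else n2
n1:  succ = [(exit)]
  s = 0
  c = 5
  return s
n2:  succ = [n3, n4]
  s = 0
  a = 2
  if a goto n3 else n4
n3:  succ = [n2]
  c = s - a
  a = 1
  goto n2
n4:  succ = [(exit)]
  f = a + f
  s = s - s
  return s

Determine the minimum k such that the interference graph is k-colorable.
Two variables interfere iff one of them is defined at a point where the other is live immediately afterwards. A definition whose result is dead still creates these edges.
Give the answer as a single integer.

Block summaries:
  n0 def {f} use ∅
  n1 def {c,s} use ∅
  n2 def {a,s} use ∅
  n3 def {a,c} use {a,s}
  n4 def {f,s} use {a,f,s}

Backward fixpoint:
  n0: in=∅ out={f}
  n1: in=∅ out=∅
  n2: in={f} out={a,f,s}
  n3: in={a,f,s} out={f}
  n4: in={a,f,s} out=∅

Interfere edges:
  a: {f,s}
  c: {f,s}
  f: {a,c,s}
  s: {a,c,f}

Colouring:
  {a,f,s} pairwise interfere (3-clique) ⇒ χ ≥ 3
  assign a→r2 c→r2 f→r0 s→r1 — no edge inside a register ⇒ χ ≤ 3
  χ = 3

Answer: 3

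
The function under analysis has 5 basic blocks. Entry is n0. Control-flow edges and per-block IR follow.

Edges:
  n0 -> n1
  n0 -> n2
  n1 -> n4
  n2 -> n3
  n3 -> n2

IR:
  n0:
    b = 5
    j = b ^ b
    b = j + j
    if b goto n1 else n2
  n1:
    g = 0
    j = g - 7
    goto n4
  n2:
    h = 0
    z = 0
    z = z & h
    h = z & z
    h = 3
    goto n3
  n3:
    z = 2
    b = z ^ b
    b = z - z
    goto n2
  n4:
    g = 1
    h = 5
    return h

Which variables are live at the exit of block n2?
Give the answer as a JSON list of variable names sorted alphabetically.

Block summaries:
  n0: def={b,j} ue=∅
  n1: def={g,j} ue=∅
  n2: def={h,z} ue=∅
  n3: def={b,z} ue={b}
  n4: def={g,h} ue=∅

Live sets:
  live n0: ∅→{b}
  live n1: ∅→∅
  live n2: {b}→{b}
  live n3: {b}→{b}
  live n4: ∅→∅

live-out(n2) = ["b"]

Answer: ["b"]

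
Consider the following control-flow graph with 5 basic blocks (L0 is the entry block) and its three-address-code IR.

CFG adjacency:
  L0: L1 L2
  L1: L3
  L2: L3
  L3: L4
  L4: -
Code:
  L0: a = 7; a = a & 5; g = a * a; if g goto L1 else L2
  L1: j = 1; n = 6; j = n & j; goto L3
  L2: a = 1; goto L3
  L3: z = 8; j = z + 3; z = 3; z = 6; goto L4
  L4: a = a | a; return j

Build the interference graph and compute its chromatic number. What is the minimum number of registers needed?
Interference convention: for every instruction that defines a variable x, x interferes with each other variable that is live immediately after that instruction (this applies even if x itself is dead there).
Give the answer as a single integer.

Answer: 3

Analysis:
def/use:
  L0 def {a,g} use ∅
  L1 def {j,n} use ∅
  L2 def {a} use ∅
  L3 def {j,z} use ∅
  L4 def {a} use {a,j}

Backward fixpoint:
  live L0: ∅→{a}
  live L1: {a}→{a}
  live L2: ∅→{a}
  live L3: {a}→{a,j}
  live L4: {a,j}→∅

Conflict graph:
  a↔{g,j,n,z}
  g↔{a}
  j↔{a,n,z}
  n↔{a,j}
  z↔{a,j}

Chromatic number:
  clique {a,j,n} ⇒ need ≥ 3
  3-colouring: R0={a}  R1={g,j}  R2={n,z}
  χ = 3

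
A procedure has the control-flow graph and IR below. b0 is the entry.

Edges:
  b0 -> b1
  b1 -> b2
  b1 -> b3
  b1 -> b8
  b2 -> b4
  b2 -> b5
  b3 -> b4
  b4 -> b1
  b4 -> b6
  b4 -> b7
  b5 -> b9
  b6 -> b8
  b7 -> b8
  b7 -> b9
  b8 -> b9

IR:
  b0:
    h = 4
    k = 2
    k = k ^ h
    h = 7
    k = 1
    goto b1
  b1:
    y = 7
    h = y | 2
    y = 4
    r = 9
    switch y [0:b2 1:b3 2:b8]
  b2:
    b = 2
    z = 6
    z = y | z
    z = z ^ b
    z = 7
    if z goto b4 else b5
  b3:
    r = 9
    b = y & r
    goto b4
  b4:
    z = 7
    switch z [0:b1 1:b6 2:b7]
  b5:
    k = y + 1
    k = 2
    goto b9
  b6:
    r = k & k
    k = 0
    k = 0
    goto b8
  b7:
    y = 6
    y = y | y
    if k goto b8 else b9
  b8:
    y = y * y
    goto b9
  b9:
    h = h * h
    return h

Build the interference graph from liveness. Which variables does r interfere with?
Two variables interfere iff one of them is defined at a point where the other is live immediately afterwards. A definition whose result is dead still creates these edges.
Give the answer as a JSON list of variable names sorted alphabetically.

def/use:
  b0: def={h,k} ue=∅
  b1: def={h,r,y} ue=∅
  b2: def={b,z} ue={y}
  b3: def={b,r} ue={y}
  b4: def={z} ue=∅
  b5: def={k} ue={y}
  b6: def={k,r} ue={k}
  b7: def={y} ue={k}
  b8: def={y} ue={y}
  b9: def={h} ue={h}

Backward fixpoint:
  live b0: ∅→{k}
  live b1: {k}→{h,k,y}
  live b2: {h,k,y}→{h,k,y}
  live b3: {h,k,y}→{h,k,y}
  live b4: {h,k,y}→{h,k,y}
  live b5: {h,y}→{h}
  live b6: {h,k,y}→{h,y}
  live b7: {h,k}→{h,y}
  live b8: {h,y}→{h}
  live b9: {h}→∅

Conflict graph:
  b↔{h,k,y,z}
  h↔{b,k,r,y,z}
  k↔{b,h,r,y,z}
  r↔{h,k,y}
  y↔{b,h,k,r,z}
  z↔{b,h,k,y}

N(r) = ["h", "k", "y"]

Answer: ["h", "k", "y"]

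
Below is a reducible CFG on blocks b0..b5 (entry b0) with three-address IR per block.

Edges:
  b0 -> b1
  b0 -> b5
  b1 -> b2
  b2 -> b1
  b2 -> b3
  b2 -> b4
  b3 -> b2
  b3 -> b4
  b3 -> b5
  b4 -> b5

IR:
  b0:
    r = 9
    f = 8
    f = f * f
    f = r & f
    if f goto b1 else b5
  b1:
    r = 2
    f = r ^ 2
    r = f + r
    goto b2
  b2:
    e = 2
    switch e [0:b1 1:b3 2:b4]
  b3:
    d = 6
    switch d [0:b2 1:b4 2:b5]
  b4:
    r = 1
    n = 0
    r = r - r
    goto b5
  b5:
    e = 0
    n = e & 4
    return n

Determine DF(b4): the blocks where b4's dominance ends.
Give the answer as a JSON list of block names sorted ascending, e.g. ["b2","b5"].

idom tree: b1←b0 b2←b1 b3←b2 b4←b2 b5←b0
Join-block Dom:
  b1: preds {b0,b2}: {b0} ∩ {b0,b1,b2} = {b0}; idom=b0
  b2: preds {b1,b3}: {b0,b1} ∩ {b0,b1,b2,b3} = {b0,b1}; idom=b1
  b4: preds {b2,b3}: {b0,b1,b2} ∩ {b0,b1,b2,b3} = {b0,b1,b2}; idom=b2
  b5: preds {b0,b3,b4}: {b0} ∩ {b0,b1,b2,b3} ∩ {b0,b1,b2,b4} = {b0}; idom=b0

DF walk-up:
  b1←b0: walk · to b0
  b1←b2: walk b2→b1 to b0
  b2←b1: walk · to b1
  b2←b3: walk b3→b2 to b1
  b4←b2: walk · to b2
  b4←b3: walk b3 to b2
  b5←b0: walk · to b0
  b5←b3: walk b3→b2→b1 to b0
  b5←b4: walk b4→b2→b1 to b0
  b0 → ∅
  b1 → {b1,b5}
  b2 → {b1,b2,b5}
  b3 → {b2,b4,b5}
  b4 → {b5}
  b5 → ∅

DF(b4) = ["b5"]

Answer: ["b5"]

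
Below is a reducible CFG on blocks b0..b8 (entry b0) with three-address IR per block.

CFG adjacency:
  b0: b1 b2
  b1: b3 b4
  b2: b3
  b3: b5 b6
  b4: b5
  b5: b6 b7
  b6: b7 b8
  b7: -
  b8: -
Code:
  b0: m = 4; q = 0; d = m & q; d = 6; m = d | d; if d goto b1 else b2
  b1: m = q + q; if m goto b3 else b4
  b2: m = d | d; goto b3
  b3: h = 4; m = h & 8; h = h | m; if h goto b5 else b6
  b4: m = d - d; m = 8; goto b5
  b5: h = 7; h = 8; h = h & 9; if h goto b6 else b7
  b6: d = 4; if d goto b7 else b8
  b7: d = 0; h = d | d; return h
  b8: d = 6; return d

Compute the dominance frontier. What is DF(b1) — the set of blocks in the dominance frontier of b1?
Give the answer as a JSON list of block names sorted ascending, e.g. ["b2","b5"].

idom tree: b1←b0 b2←b0 b3←b0 b4←b1 b5←b0 b6←b0 b7←b0 b8←b6
Dom at joins:
  b3: preds {b1,b2}: {b0,b1} ∩ {b0,b2} = {b0}; idom=b0
  b5: preds {b3,b4}: {b0,b3} ∩ {b0,b1,b4} = {b0}; idom=b0
  b6: preds {b3,b5}: {b0,b3} ∩ {b0,b5} = {b0}; idom=b0
  b7: preds {b5,b6}: {b0,b5} ∩ {b0,b6} = {b0}; idom=b0

Frontier:
  join b3 pred b1: b1 stop@b0
  join b3 pred b2: b2 stop@b0
  join b5 pred b3: b3 stop@b0
  join b5 pred b4: b4→b1 stop@b0
  join b6 pred b3: b3 stop@b0
  join b6 pred b5: b5 stop@b0
  join b7 pred b5: b5 stop@b0
  join b7 pred b6: b6 stop@b0
  b0 → ∅
  b1 → {b3,b5}
  b2 → {b3}
  b3 → {b5,b6}
  b4 → {b5}
  b5 → {b6,b7}
  b6 → {b7}
  b7 → ∅
  b8 → ∅

DF(b1) = ["b3", "b5"]

Answer: ["b3", "b5"]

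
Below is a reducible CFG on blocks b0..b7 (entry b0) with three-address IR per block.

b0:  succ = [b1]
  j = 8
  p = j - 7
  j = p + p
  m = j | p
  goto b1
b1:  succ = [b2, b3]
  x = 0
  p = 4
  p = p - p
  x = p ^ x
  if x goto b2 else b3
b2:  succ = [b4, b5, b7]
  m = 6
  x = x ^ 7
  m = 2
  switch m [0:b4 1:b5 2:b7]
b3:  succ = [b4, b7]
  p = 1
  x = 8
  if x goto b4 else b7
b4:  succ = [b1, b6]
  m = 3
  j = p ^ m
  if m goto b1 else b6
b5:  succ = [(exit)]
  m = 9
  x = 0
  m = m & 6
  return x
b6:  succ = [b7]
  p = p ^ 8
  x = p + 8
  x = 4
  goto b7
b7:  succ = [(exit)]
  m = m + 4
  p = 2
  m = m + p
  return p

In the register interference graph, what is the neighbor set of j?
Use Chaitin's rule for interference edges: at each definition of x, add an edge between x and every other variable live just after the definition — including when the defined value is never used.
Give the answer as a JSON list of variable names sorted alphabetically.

def/use:
  b0: def={j,m,p} ue=∅
  b1: def={p,x} ue=∅
  b2: def={m,x} ue={x}
  b3: def={p,x} ue=∅
  b4: def={j,m} ue={p}
  b5: def={m,x} ue=∅
  b6: def={p,x} ue={p}
  b7: def={m,p} ue={m}

Backward fixpoint:
  b0: in=∅ out={m}
  b1: in={m} out={m,p,x}
  b2: in={p,x} out={m,p}
  b3: in={m} out={m,p}
  b4: in={p} out={m,p}
  b5: in=∅ out=∅
  b6: in={m,p} out={m}
  b7: in={m} out=∅

Conflict graph:
  j — {m,p}
  m — {j,p,x}
  p — {j,m,x}
  x — {m,p}

N(j) = ["m", "p"]

Answer: ["m", "p"]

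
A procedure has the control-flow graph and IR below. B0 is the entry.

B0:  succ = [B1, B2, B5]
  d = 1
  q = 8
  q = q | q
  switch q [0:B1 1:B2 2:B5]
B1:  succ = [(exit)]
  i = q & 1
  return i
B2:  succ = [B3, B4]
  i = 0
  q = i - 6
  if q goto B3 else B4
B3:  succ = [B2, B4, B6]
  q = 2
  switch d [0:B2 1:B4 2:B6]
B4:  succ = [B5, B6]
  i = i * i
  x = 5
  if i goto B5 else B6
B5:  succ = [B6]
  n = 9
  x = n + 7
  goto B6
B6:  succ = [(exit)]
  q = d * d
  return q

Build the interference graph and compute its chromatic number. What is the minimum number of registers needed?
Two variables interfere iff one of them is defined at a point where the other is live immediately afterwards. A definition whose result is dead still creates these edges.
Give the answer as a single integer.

Answer: 3

Working:
Block summaries:
  B0: {d,q} / ∅
  B1: {i} / {q}
  B2: {i,q} / ∅
  B3: {q} / {d}
  B4: {i,x} / {i}
  B5: {n,x} / ∅
  B6: {q} / {d}

Backward fixpoint:
  live B0: ∅→{d,q}
  live B1: {q}→∅
  live B2: {d}→{d,i}
  live B3: {d,i}→{d,i}
  live B4: {d,i}→{d}
  live B5: {d}→{d}
  live B6: {d}→∅

Interfere edges:
  d↔{i,n,q,x}
  i↔{d,q,x}
  n↔{d}
  q↔{d,i}
  x↔{d,i}

Colouring:
  clique {d,i,q} ⇒ need ≥ 3
  3-colouring: R0={d}  R1={i,n}  R2={q,x}
  χ = 3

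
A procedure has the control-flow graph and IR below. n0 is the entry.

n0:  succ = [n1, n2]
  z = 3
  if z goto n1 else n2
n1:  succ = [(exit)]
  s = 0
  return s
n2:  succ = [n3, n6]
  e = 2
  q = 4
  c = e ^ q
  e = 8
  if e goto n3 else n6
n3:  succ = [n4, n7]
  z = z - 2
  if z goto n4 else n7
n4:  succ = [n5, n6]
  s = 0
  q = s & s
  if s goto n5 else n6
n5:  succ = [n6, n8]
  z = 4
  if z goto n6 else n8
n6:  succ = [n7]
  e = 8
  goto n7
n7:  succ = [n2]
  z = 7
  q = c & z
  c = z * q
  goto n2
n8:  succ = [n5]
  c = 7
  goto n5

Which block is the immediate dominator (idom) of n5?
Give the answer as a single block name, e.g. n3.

idom tree: n1←n0 n2←n0 n3←n2 n4←n3 n5←n4 n6←n2 n7←n2 n8←n5
Dom∩ at merges:
  n2: preds {n0,n7}: {n0} ∩ {n0,n2,n7} = {n0}; idom=n0
  n5: preds {n4,n8}: {n0,n2,n3,n4} ∩ {n0,n2,n3,n4,n5,n8} = {n0,n2,n3,n4}; idom=n4
  n6: preds {n2,n4,n5}: {n0,n2} ∩ {n0,n2,n3,n4} ∩ {n0,n2,n3,n4,n5} = {n0,n2}; idom=n2
  n7: preds {n3,n6}: {n0,n2,n3} ∩ {n0,n2,n6} = {n0,n2}; idom=n2

idom(n5) = n4

Answer: n4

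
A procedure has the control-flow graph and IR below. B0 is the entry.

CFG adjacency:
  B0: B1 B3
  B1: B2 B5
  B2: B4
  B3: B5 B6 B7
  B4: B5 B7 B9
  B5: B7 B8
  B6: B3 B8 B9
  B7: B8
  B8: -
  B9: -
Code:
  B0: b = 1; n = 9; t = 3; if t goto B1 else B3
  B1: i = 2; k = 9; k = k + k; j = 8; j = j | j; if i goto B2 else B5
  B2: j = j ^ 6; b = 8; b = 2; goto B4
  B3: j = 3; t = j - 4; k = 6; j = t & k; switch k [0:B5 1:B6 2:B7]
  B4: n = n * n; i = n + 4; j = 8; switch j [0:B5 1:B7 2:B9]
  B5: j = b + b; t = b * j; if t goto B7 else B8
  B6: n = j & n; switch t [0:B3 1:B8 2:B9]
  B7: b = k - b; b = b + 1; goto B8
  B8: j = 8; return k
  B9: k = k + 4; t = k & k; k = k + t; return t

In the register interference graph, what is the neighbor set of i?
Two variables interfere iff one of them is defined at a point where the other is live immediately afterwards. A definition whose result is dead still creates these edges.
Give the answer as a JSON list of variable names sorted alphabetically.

Answer: ["b", "j", "k", "n"]

Derivation:
Per-block:
  B0: def={b,n,t} ue=∅
  B1: def={i,j,k} ue=∅
  B2: def={b,j} ue={j}
  B3: def={j,k,t} ue=∅
  B4: def={i,j,n} ue={n}
  B5: def={j,t} ue={b}
  B6: def={n} ue={j,n,t}
  B7: def={b} ue={b,k}
  B8: def={j} ue={k}
  B9: def={k,t} ue={k}

Live sets:
  B0 li=∅ lo={b,n}
  B1 li={b,n} lo={b,j,k,n}
  B2 li={j,k,n} lo={b,k,n}
  B3 li={b,n} lo={b,j,k,n,t}
  B4 li={b,k,n} lo={b,k}
  B5 li={b,k} lo={b,k}
  B6 li={b,j,k,n,t} lo={b,k,n}
  B7 li={b,k} lo={k}
  B8 li={k} lo=∅
  B9 li={k} lo=∅

Conflict graph:
  b↔{i,j,k,n,t}
  i↔{b,j,k,n}
  j↔{b,i,k,n,t}
  k↔{b,i,j,n,t}
  n↔{b,i,j,k,t}
  t↔{b,j,k,n}

N(i) = ["b", "j", "k", "n"]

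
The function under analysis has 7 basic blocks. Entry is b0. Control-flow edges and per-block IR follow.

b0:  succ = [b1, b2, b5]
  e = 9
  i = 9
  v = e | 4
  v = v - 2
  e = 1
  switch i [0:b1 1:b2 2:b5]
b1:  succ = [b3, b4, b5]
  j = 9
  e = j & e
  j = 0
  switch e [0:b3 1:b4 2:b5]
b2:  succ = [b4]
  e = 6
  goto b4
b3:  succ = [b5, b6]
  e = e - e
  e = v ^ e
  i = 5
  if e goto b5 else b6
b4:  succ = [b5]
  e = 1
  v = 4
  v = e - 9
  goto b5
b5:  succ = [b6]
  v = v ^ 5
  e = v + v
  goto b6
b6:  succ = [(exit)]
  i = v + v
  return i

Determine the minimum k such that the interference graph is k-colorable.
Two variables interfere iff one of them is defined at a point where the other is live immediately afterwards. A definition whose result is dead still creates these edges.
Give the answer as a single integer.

Answer: 3

Analysis:
Per-block:
  b0: {e,i,v} / ∅
  b1: {e,j} / {e}
  b2: {e} / ∅
  b3: {e,i} / {e,v}
  b4: {e,v} / ∅
  b5: {e,v} / {v}
  b6: {i} / {v}

Live sets:
  live b0: ∅→{e,v}
  live b1: {e,v}→{e,v}
  live b2: ∅→∅
  live b3: {e,v}→{v}
  live b4: ∅→{v}
  live b5: {v}→{v}
  live b6: {v}→∅

Conflict graph:
  e — {i,j,v}
  i — {e,v}
  j — {e,v}
  v — {e,i,j}

Registers:
  {e,i,v} pairwise interfere (3-clique) ⇒ χ ≥ 3
  assign e→c0 i→c2 j→c2 v→c1 — no edge inside a register ⇒ χ ≤ 3
  χ = 3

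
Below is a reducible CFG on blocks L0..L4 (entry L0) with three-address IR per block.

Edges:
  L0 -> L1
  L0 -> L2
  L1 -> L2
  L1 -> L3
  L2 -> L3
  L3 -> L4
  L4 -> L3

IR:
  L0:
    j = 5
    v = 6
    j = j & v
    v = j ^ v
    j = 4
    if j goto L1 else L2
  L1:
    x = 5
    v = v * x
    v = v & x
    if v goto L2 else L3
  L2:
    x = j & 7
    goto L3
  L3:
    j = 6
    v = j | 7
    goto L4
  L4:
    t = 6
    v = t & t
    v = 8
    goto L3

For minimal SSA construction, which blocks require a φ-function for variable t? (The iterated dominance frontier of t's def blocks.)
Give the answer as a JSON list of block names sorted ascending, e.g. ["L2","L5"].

Answer: ["L3"]

Derivation:
idom tree: L1←L0 L2←L0 L3←L0 L4←L3
Dom at joins:
  L2: preds {L0,L1}: {L0} ∩ {L0,L1} = {L0}; idom=L0
  L3: preds {L1,L2,L4}: {L0,L1} ∩ {L0,L2} ∩ {L0,L3,L4} = {L0}; idom=L0

DF walk-up:
  join L2 pred L0: · stop@L0
  join L2 pred L1: L1 stop@L0
  join L3 pred L1: L1 stop@L0
  join L3 pred L2: L2 stop@L0
  join L3 pred L4: L4→L3 stop@L0
  L0: DF=∅
  L1: DF={L2,L3}
  L2: DF={L3}
  L3: DF={L3}
  L4: DF={L3}

φ for t: defs {L4}
  DF⁺ = {L3}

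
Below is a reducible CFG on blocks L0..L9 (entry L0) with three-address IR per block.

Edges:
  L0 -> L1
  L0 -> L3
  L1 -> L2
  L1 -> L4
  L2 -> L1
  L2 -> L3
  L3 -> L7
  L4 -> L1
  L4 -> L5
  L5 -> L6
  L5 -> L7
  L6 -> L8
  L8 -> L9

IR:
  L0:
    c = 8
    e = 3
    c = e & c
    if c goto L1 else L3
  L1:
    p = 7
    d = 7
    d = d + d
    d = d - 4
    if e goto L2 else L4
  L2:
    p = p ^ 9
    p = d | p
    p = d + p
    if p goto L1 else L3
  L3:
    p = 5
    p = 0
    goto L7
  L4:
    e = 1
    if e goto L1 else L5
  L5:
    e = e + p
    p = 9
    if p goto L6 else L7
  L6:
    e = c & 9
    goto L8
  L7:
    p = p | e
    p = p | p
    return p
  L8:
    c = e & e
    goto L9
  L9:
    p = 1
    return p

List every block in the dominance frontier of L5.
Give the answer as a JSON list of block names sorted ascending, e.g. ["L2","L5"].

Answer: ["L7"]

Working:
idom tree: L1←L0 L2←L1 L3←L0 L4←L1 L5←L4 L6←L5 L7←L0 L8←L6 L9←L8
Join-block Dom:
  L1: preds {L0,L2,L4}: {L0} ∩ {L0,L1,L2} ∩ {L0,L1,L4} = {L0}; idom=L0
  L3: preds {L0,L2}: {L0} ∩ {L0,L1,L2} = {L0}; idom=L0
  L7: preds {L3,L5}: {L0,L3} ∩ {L0,L1,L4,L5} = {L0}; idom=L0

DF walk-up:
  L1←L0: walk · to L0
  L1←L2: walk L2→L1 to L0
  L1←L4: walk L4→L1 to L0
  L3←L0: walk · to L0
  L3←L2: walk L2→L1 to L0
  L7←L3: walk L3 to L0
  L7←L5: walk L5→L4→L1 to L0
  L0 → ∅
  L1 → {L1,L3,L7}
  L2 → {L1,L3}
  L3 → {L7}
  L4 → {L1,L7}
  L5 → {L7}
  L6 → ∅
  L7 → ∅
  L8 → ∅
  L9 → ∅

DF(L5) = ["L7"]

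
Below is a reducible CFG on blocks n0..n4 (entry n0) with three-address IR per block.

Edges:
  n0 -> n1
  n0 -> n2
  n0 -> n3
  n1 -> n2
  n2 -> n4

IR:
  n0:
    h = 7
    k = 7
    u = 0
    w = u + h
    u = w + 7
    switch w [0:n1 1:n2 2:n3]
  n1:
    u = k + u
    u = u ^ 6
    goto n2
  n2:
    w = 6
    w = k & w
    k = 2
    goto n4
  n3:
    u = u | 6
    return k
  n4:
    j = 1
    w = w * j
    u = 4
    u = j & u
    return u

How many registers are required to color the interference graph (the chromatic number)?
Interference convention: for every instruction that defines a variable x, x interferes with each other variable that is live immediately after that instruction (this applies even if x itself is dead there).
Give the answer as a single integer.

Answer: 3

Derivation:
def/use:
  n0: def={h,k,u,w} ue=∅
  n1: def={u} ue={k,u}
  n2: def={k,w} ue={k}
  n3: def={u} ue={k,u}
  n4: def={j,u,w} ue={w}

Backward fixpoint:
  n0 li=∅ lo={k,u}
  n1 li={k,u} lo={k}
  n2 li={k} lo={w}
  n3 li={k,u} lo=∅
  n4 li={w} lo=∅

Conflict graph:
  h: {k,u}
  j: {u,w}
  k: {h,u,w}
  u: {h,j,k,w}
  w: {j,k,u}

Registers:
  lower bound: {h,k,u} mutually conflict ⇒ χ ≥ 3
  assign h→c2 j→c1 k→c1 u→c0 w→c2 — no edge inside a register ⇒ χ ≤ 3
  χ = 3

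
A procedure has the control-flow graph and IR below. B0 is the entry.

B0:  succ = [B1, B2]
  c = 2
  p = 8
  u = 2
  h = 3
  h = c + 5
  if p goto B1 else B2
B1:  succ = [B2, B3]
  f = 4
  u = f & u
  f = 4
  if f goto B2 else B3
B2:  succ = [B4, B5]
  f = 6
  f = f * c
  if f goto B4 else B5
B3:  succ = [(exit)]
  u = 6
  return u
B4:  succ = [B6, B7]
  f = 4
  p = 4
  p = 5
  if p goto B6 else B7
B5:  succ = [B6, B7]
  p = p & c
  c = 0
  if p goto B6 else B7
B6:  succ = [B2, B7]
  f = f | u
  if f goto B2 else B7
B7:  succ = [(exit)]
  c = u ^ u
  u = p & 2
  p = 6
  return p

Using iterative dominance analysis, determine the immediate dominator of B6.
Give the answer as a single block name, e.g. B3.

Answer: B2

Analysis:
idom tree: B1←B0 B2←B0 B3←B1 B4←B2 B5←B2 B6←B2 B7←B2
Join-block Dom:
  B2: preds {B0,B1,B6}: {B0} ∩ {B0,B1} ∩ {B0,B2,B6} = {B0}; idom=B0
  B6: preds {B4,B5}: {B0,B2,B4} ∩ {B0,B2,B5} = {B0,B2}; idom=B2
  B7: preds {B4,B5,B6}: {B0,B2,B4} ∩ {B0,B2,B5} ∩ {B0,B2,B6} = {B0,B2}; idom=B2

idom(B6) = B2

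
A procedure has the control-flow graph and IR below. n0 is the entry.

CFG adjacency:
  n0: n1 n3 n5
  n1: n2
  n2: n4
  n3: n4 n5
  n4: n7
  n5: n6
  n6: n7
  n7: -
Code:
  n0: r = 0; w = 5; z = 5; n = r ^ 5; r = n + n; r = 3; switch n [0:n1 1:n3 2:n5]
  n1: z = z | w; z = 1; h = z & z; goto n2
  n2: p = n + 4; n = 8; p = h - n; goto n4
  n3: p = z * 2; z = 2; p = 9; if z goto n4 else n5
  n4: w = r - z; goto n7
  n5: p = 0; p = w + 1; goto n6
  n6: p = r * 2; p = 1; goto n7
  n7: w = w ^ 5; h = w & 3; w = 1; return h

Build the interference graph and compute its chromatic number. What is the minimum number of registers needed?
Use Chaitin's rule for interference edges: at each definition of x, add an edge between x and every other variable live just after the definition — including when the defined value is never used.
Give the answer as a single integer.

def/use:
  n0: def={n,r,w,z} ue=∅
  n1: def={h,z} ue={w,z}
  n2: def={n,p} ue={h,n}
  n3: def={p,z} ue={z}
  n4: def={w} ue={r,z}
  n5: def={p} ue={w}
  n6: def={p} ue={r}
  n7: def={h,w} ue={w}

Backward fixpoint:
  live n0: ∅→{n,r,w,z}
  live n1: {n,r,w,z}→{h,n,r,z}
  live n2: {h,n,r,z}→{r,z}
  live n3: {r,w,z}→{r,w,z}
  live n4: {r,z}→{w}
  live n5: {r,w}→{r,w}
  live n6: {r,w}→{w}
  live n7: {w}→∅

Interference:
  h — {n,p,r,w,z}
  n — {h,r,w,z}
  p — {h,r,w,z}
  r — {h,n,p,w,z}
  w — {h,n,p,r,z}
  z — {h,n,p,r,w}

Registers:
  {h,n,r,w,z} pairwise interfere (5-clique) ⇒ χ ≥ 5
  5-colouring: c0={h}  c1={r}  c2={w}  c3={z}  c4={n,p}
  χ = 5

Answer: 5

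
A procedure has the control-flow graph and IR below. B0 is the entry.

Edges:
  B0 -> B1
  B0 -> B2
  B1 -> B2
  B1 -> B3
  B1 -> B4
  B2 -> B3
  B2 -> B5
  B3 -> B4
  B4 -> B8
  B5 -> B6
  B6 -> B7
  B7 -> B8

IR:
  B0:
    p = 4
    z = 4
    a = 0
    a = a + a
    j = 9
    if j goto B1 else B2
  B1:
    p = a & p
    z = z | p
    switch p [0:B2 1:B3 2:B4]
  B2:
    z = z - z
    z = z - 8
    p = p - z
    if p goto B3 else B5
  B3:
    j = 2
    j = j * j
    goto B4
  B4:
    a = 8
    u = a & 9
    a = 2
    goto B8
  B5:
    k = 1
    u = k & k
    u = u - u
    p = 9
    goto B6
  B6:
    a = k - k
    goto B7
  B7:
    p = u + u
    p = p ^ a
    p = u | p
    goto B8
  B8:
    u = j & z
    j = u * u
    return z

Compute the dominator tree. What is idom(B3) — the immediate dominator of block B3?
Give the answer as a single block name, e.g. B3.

Answer: B0

Derivation:
idom tree: B1←B0 B2←B0 B3←B0 B4←B0 B5←B2 B6←B5 B7←B6 B8←B0
Join-block Dom:
  B2: preds {B0,B1}: {B0} ∩ {B0,B1} = {B0}; idom=B0
  B3: preds {B1,B2}: {B0,B1} ∩ {B0,B2} = {B0}; idom=B0
  B4: preds {B1,B3}: {B0,B1} ∩ {B0,B3} = {B0}; idom=B0
  B8: preds {B4,B7}: {B0,B4} ∩ {B0,B2,B5,B6,B7} = {B0}; idom=B0

idom(B3) = B0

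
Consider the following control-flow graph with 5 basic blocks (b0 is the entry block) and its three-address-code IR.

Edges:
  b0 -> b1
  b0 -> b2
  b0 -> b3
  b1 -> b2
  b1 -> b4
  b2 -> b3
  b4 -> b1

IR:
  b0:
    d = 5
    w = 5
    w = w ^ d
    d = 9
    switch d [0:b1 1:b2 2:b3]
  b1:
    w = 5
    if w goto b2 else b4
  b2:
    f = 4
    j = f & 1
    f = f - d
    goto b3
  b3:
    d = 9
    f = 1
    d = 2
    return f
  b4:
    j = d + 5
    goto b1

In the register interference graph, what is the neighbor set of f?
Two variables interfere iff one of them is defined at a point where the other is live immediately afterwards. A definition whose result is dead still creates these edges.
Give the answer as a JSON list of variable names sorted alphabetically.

Answer: ["d", "j"]

Working:
def/use:
  b0: def={d,w} ue=∅
  b1: def={w} ue=∅
  b2: def={f,j} ue={d}
  b3: def={d,f} ue=∅
  b4: def={j} ue={d}

Live sets:
  b0 li=∅ lo={d}
  b1 li={d} lo={d}
  b2 li={d} lo=∅
  b3 li=∅ lo=∅
  b4 li={d} lo={d}

Interference:
  d↔{f,j,w}
  f↔{d,j}
  j↔{d,f}
  w↔{d}

N(f) = ["d", "j"]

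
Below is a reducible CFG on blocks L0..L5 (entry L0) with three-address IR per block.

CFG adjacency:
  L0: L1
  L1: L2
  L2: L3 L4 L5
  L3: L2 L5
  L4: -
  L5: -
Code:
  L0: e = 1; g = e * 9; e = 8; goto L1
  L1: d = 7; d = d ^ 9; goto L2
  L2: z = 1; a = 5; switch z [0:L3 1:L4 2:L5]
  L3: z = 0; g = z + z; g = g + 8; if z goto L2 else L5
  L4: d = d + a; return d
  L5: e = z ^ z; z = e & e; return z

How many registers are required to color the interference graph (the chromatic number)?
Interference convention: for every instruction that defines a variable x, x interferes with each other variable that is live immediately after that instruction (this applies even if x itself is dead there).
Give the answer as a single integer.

def/use:
  L0: {e,g} / ∅
  L1: {d} / ∅
  L2: {a,z} / ∅
  L3: {g,z} / ∅
  L4: {d} / {a,d}
  L5: {e,z} / {z}

Backward fixpoint:
  live L0: ∅→∅
  live L1: ∅→{d}
  live L2: {d}→{a,d,z}
  live L3: {d}→{d,z}
  live L4: {a,d}→∅
  live L5: {z}→∅

Interference:
  a — {d,z}
  d — {a,g,z}
  e — ∅
  g — {d,z}
  z — {a,d,g}

Colouring:
  lower bound: {a,d,z} mutually conflict ⇒ χ ≥ 3
  assign a→r2 d→r0 e→r0 g→r2 z→r1 — no edge inside a register ⇒ χ ≤ 3
  χ = 3

Answer: 3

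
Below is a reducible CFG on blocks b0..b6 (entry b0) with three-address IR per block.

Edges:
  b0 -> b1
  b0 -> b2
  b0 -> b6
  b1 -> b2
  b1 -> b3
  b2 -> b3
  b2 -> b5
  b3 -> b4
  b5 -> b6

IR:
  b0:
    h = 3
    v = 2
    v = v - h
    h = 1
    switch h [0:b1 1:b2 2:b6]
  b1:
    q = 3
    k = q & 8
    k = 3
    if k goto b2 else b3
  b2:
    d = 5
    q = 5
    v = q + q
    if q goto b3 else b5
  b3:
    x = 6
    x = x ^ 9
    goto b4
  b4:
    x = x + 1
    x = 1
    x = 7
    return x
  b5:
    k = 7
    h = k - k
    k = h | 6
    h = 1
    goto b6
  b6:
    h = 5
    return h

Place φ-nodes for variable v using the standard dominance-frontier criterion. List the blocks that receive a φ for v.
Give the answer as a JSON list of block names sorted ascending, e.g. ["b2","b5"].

idom tree: b1←b0 b2←b0 b3←b0 b4←b3 b5←b2 b6←b0
Dom at joins:
  b2: preds {b0,b1}: {b0} ∩ {b0,b1} = {b0}; idom=b0
  b3: preds {b1,b2}: {b0,b1} ∩ {b0,b2} = {b0}; idom=b0
  b6: preds {b0,b5}: {b0} ∩ {b0,b2,b5} = {b0}; idom=b0

DF walk-up:
  join b2 pred b0: · stop@b0
  join b2 pred b1: b1 stop@b0
  join b3 pred b1: b1 stop@b0
  join b3 pred b2: b2 stop@b0
  join b6 pred b0: · stop@b0
  join b6 pred b5: b5→b2 stop@b0
  b0 → ∅
  b1 → {b2,b3}
  b2 → {b3,b6}
  b3 → ∅
  b4 → ∅
  b5 → {b6}
  b6 → ∅

φ for v: defs {b0,b2}
  DF⁺ = {b3,b6}

Answer: ["b3", "b6"]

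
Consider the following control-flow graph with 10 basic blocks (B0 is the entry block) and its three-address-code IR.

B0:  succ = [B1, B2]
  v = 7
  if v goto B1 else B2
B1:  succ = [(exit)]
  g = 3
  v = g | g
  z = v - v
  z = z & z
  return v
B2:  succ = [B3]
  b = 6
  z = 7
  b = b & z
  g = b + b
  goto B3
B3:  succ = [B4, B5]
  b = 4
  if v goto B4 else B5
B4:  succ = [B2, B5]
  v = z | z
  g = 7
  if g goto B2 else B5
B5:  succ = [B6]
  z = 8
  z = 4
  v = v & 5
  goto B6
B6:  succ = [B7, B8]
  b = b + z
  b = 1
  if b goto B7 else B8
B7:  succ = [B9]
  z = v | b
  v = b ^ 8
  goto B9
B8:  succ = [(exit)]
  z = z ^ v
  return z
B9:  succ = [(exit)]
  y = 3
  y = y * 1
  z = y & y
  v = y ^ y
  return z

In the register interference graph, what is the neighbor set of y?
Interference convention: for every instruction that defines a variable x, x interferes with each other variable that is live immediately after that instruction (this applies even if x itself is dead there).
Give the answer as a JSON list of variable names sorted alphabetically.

Answer: ["z"]

Derivation:
Per-block:
  B0 def {v} use ∅
  B1 def {g,v,z} use ∅
  B2 def {b,g,z} use ∅
  B3 def {b} use {v}
  B4 def {g,v} use {z}
  B5 def {v,z} use {v}
  B6 def {b} use {b,z}
  B7 def {v,z} use {b,v}
  B8 def {z} use {v,z}
  B9 def {v,y,z} use ∅

Backward fixpoint:
  B0 li=∅ lo={v}
  B1 li=∅ lo=∅
  B2 li={v} lo={v,z}
  B3 li={v,z} lo={b,v,z}
  B4 li={b,z} lo={b,v}
  B5 li={b,v} lo={b,v,z}
  B6 li={b,v,z} lo={b,v,z}
  B7 li={b,v} lo=∅
  B8 li={v,z} lo=∅
  B9 li=∅ lo=∅

Interfere edges:
  b — {g,v,z}
  g — {b,v,z}
  v — {b,g,z}
  y — {z}
  z — {b,g,v,y}

N(y) = ["z"]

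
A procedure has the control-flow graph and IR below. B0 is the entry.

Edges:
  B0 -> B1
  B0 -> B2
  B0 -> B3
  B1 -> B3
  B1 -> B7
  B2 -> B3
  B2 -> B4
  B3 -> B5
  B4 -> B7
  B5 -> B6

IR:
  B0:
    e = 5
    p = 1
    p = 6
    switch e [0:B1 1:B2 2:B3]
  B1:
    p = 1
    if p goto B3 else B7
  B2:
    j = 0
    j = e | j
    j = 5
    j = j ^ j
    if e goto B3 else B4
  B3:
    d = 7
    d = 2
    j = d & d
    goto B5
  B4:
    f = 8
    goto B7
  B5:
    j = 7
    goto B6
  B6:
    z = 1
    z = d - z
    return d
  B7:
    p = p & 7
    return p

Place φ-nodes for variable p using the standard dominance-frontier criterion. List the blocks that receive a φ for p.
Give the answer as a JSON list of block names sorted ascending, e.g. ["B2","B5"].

Answer: ["B3", "B7"]

Derivation:
idom tree: B1←B0 B2←B0 B3←B0 B4←B2 B5←B3 B6←B5 B7←B0
Join-block Dom:
  B3: preds {B0,B1,B2}: {B0} ∩ {B0,B1} ∩ {B0,B2} = {B0}; idom=B0
  B7: preds {B1,B4}: {B0,B1} ∩ {B0,B2,B4} = {B0}; idom=B0

DF walk-up:
  B3←B0: walk · to B0
  B3←B1: walk B1 to B0
  B3←B2: walk B2 to B0
  B7←B1: walk B1 to B0
  B7←B4: walk B4→B2 to B0
  B0: DF=∅
  B1: DF={B3,B7}
  B2: DF={B3,B7}
  B3: DF=∅
  B4: DF={B7}
  B5: DF=∅
  B6: DF=∅
  B7: DF=∅

φ for p: defs {B0,B1,B7}
  DF⁺ = {B3,B7}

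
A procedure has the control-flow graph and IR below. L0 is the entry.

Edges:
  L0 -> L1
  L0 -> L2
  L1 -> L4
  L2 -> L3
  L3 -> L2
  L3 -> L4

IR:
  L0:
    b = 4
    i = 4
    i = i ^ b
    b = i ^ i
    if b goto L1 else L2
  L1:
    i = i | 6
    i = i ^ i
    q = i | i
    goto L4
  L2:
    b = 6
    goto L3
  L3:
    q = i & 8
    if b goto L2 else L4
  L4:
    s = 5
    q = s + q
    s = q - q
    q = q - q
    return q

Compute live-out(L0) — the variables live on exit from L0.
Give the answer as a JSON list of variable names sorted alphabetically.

Block summaries:
  L0 def {b,i} use ∅
  L1 def {i,q} use {i}
  L2 def {b} use ∅
  L3 def {q} use {b,i}
  L4 def {q,s} use {q}

Live sets:
  live L0: ∅→{i}
  live L1: {i}→{q}
  live L2: {i}→{b,i}
  live L3: {b,i}→{i,q}
  live L4: {q}→∅

live-out(L0) = ["i"]

Answer: ["i"]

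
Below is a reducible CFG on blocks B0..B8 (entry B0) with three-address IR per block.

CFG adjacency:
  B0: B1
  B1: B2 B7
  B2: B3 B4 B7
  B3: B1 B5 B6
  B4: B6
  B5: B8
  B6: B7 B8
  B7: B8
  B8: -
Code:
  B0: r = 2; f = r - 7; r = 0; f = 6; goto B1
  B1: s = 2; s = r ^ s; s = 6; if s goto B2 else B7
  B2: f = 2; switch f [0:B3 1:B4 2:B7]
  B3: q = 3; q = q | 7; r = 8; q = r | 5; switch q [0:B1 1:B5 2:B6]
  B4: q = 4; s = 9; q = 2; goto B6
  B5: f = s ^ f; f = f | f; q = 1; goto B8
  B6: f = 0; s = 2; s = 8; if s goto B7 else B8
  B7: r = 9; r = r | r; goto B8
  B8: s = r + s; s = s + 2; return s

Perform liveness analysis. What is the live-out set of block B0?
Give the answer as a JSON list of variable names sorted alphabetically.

Block summaries:
  B0 def {f,r} use ∅
  B1 def {s} use {r}
  B2 def {f} use ∅
  B3 def {q,r} use ∅
  B4 def {q,s} use ∅
  B5 def {f,q} use {f,s}
  B6 def {f,s} use ∅
  B7 def {r} use ∅
  B8 def {s} use {r,s}

Backward fixpoint:
  live B0: ∅→{r}
  live B1: {r}→{r,s}
  live B2: {r,s}→{f,r,s}
  live B3: {f,s}→{f,r,s}
  live B4: {r}→{r}
  live B5: {f,r,s}→{r,s}
  live B6: {r}→{r,s}
  live B7: {s}→{r,s}
  live B8: {r,s}→∅

live-out(B0) = ["r"]

Answer: ["r"]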